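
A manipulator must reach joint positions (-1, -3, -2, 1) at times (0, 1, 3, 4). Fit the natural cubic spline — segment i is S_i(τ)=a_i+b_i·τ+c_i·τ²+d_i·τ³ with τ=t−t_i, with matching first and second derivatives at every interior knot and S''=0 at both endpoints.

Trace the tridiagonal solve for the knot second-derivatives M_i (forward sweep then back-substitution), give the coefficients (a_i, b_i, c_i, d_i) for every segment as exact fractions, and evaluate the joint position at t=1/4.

  seg 0: a=-1 b=-37/16 c=0 d=5/16
  seg 1: a=-3 b=-11/8 c=15/16 d=0
  seg 2: a=-2 b=19/8 c=15/16 d=-5/16
S(1/4) = -1611/1024

Δ: Δ0=-2, Δ1=1/2, Δ2=3
row 1: diag=6, rhs=15; c'=1/3, d'=5/2
row 2: denom=6−2·1/3=16/3; d'=(15−2·5/2)/(16/3)=15/8
back: M2=15/8
back: M1=5/2−1/3·15/8=15/8
M: M0=0, M1=15/8, M2=15/8, M3=0
seg 0: a=-1, c=M0/2=0, d=(M1−M0)/(6·1)=5/16, b=Δ0−h0·(2M0+M1)/6=-37/16
seg 1: a=-3, c=M1/2=15/16, d=(M2−M1)/(6·2)=0, b=Δ1−h1·(2M1+M2)/6=-11/8
seg 2: a=-2, c=M2/2=15/16, d=(M3−M2)/(6·1)=-5/16, b=Δ2−h2·(2M2+M3)/6=19/8
t_q=1/4 → seg 0, τ=1/4; S=-1+-37/16·τ+0·τ²+5/16·τ³=-1611/1024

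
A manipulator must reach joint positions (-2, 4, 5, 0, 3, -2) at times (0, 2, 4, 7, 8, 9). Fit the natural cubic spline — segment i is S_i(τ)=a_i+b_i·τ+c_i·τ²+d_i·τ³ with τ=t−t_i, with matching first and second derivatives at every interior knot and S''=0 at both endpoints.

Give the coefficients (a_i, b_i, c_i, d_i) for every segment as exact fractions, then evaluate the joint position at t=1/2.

  seg 0: a=-2 b=5239/1551 c=0 d=-293/3102
  seg 1: a=4 b=3481/1551 c=-293/517 d=-1895/12408
  seg 2: a=5 b=-5755/3102 c=-3067/2068 d=3197/6204
  seg 3: a=0 b=19603/6204 c=1631/517 d=-20563/6204
  seg 4: a=3 b=-1471/3102 c=-14039/2068 d=14039/6204
S(1/2) = -2671/8272

Δ: Δ0=3, Δ1=1/2, Δ2=-5/3, Δ3=3, Δ4=-5
row 1: diag=8, rhs=-15; c'=1/4, d'=-15/8
row 2: denom=10−2·1/4=19/2; d'=(-13−2·-15/8)/(19/2)=-37/38
row 3: denom=8−3·6/19=134/19; d'=(28−3·-37/38)/(134/19)=1175/268
row 4: denom=4−1·19/134=517/134; d'=(-48−1·1175/268)/(517/134)=-14039/1034
back: M4=-14039/1034
back: M3=1175/268−19/134·-14039/1034=3262/517
back: M2=-37/38−6/19·3262/517=-3067/1034
back: M1=-15/8−1/4·-3067/1034=-586/517
M: M0=0, M1=-586/517, M2=-3067/1034, M3=3262/517, M4=-14039/1034, M5=0
seg 0: a=-2, c=M0/2=0, d=(M1−M0)/(6·2)=-293/3102, b=Δ0−h0·(2M0+M1)/6=5239/1551
seg 1: a=4, c=M1/2=-293/517, d=(M2−M1)/(6·2)=-1895/12408, b=Δ1−h1·(2M1+M2)/6=3481/1551
seg 2: a=5, c=M2/2=-3067/2068, d=(M3−M2)/(6·3)=3197/6204, b=Δ2−h2·(2M2+M3)/6=-5755/3102
seg 3: a=0, c=M3/2=1631/517, d=(M4−M3)/(6·1)=-20563/6204, b=Δ3−h3·(2M3+M4)/6=19603/6204
seg 4: a=3, c=M4/2=-14039/2068, d=(M5−M4)/(6·1)=14039/6204, b=Δ4−h4·(2M4+M5)/6=-1471/3102
t_q=1/2 → seg 0, τ=1/2; S=-2+5239/1551·τ+0·τ²+-293/3102·τ³=-2671/8272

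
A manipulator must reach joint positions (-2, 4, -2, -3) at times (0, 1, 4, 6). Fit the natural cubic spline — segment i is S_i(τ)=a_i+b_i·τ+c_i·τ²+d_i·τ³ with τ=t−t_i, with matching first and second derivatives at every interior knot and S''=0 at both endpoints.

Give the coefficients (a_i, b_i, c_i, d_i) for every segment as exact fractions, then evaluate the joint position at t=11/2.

  seg 0: a=-2 b=1021/142 c=0 d=-169/142
  seg 1: a=4 b=257/71 c=-507/142 d=241/426
  seg 2: a=-2 b=-359/142 c=108/71 d=-18/71
S(11/2) = -229/71

Δ: Δ0=6, Δ1=-2, Δ2=-1/2
row 1: diag=8, rhs=-48; c'=3/8, d'=-6
row 2: denom=10−3·3/8=71/8; d'=(9−3·-6)/(71/8)=216/71
back: M2=216/71
back: M1=-6−3/8·216/71=-507/71
M: M0=0, M1=-507/71, M2=216/71, M3=0
seg 0: a=-2, c=M0/2=0, d=(M1−M0)/(6·1)=-169/142, b=Δ0−h0·(2M0+M1)/6=1021/142
seg 1: a=4, c=M1/2=-507/142, d=(M2−M1)/(6·3)=241/426, b=Δ1−h1·(2M1+M2)/6=257/71
seg 2: a=-2, c=M2/2=108/71, d=(M3−M2)/(6·2)=-18/71, b=Δ2−h2·(2M2+M3)/6=-359/142
t_q=11/2 → seg 2, τ=3/2; S=-2+-359/142·τ+108/71·τ²+-18/71·τ³=-229/71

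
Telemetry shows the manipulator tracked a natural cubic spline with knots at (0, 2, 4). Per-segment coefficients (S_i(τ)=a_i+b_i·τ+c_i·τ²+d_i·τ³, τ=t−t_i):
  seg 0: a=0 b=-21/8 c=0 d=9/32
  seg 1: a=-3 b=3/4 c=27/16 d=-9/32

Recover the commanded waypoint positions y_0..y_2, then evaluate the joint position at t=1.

y_0 = S_0(0) = a_0 = 0
y_1 = S_1(0) = a_1 = -3
y_2 = S_1(2) = 3
t_q=1 is in segment 0 (τ=1); S_0(τ)=-75/32

y_0=0 y_1=-3 y_2=3
S(1) = -75/32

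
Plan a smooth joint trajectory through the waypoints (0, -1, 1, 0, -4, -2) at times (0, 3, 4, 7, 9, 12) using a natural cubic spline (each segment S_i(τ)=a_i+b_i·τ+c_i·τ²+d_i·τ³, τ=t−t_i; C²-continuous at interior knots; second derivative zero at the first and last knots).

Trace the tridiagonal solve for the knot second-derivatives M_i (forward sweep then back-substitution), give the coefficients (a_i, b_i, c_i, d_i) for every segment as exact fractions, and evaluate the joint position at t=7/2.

  seg 0: a=0 b=-583/444 c=0 d=145/1332
  seg 1: a=-1 b=361/222 c=145/148 d=-269/444
  seg 2: a=1 b=785/444 c=-31/37 d=61/1332
  seg 3: a=0 b=-449/222 c=-63/148 d=97/444
  seg 4: a=-4 b=-245/222 c=131/148 d=-131/1332
S(7/2) = -21/1184

Δ: Δ0=-1/3, Δ1=2, Δ2=-1/3, Δ3=-2, Δ4=2/3
row 1: diag=8, rhs=14; c'=1/8, d'=7/4
row 2: denom=8−1·1/8=63/8; d'=(-14−1·7/4)/(63/8)=-2
row 3: denom=10−3·8/21=62/7; d'=(-10−3·-2)/(62/7)=-14/31
row 4: denom=10−2·7/31=296/31; d'=(16−2·-14/31)/(296/31)=131/74
back: M4=131/74
back: M3=-14/31−7/31·131/74=-63/74
back: M2=-2−8/21·-63/74=-62/37
back: M1=7/4−1/8·-62/37=145/74
M: M0=0, M1=145/74, M2=-62/37, M3=-63/74, M4=131/74, M5=0
seg 0: a=0, c=M0/2=0, d=(M1−M0)/(6·3)=145/1332, b=Δ0−h0·(2M0+M1)/6=-583/444
seg 1: a=-1, c=M1/2=145/148, d=(M2−M1)/(6·1)=-269/444, b=Δ1−h1·(2M1+M2)/6=361/222
seg 2: a=1, c=M2/2=-31/37, d=(M3−M2)/(6·3)=61/1332, b=Δ2−h2·(2M2+M3)/6=785/444
seg 3: a=0, c=M3/2=-63/148, d=(M4−M3)/(6·2)=97/444, b=Δ3−h3·(2M3+M4)/6=-449/222
seg 4: a=-4, c=M4/2=131/148, d=(M5−M4)/(6·3)=-131/1332, b=Δ4−h4·(2M4+M5)/6=-245/222
t_q=7/2 → seg 1, τ=1/2; S=-1+361/222·τ+145/148·τ²+-269/444·τ³=-21/1184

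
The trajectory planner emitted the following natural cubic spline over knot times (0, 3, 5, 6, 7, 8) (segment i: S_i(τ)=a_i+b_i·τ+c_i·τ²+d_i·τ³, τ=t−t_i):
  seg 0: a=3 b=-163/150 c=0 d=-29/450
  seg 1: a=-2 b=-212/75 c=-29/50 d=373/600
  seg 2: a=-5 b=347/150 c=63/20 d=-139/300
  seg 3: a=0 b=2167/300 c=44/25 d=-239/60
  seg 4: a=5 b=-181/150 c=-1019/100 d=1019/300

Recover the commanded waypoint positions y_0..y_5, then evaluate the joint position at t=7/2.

y_0 = S_0(0) = a_0 = 3
y_1 = S_1(0) = a_1 = -2
y_2 = S_2(0) = a_2 = -5
y_3 = S_3(0) = a_3 = 0
y_4 = S_4(0) = a_4 = 5
y_5 = S_4(1) = -3
t_q=7/2 is in segment 1 (τ=1/2); S_1(τ)=-5569/1600

y_0=3 y_1=-2 y_2=-5 y_3=0 y_4=5 y_5=-3
S(7/2) = -5569/1600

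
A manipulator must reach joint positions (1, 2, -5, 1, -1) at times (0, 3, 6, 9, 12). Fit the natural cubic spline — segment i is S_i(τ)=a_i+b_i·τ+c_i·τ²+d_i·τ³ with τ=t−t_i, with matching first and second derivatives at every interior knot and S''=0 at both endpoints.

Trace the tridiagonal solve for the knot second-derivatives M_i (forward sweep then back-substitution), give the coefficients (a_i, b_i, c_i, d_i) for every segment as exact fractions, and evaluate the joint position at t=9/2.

Δ: Δ0=1/3, Δ1=-7/3, Δ2=2, Δ3=-2/3
row 1: diag=12, rhs=-16; c'=1/4, d'=-4/3
row 2: denom=12−3·1/4=45/4; d'=(26−3·-4/3)/(45/4)=8/3
row 3: denom=12−3·4/15=56/5; d'=(-16−3·8/3)/(56/5)=-15/7
back: M3=-15/7
back: M2=8/3−4/15·-15/7=68/21
back: M1=-4/3−1/4·68/21=-15/7
M: M0=0, M1=-15/7, M2=68/21, M3=-15/7, M4=0
seg 0: a=1, c=M0/2=0, d=(M1−M0)/(6·3)=-5/42, b=Δ0−h0·(2M0+M1)/6=59/42
seg 1: a=2, c=M1/2=-15/14, d=(M2−M1)/(6·3)=113/378, b=Δ1−h1·(2M1+M2)/6=-38/21
seg 2: a=-5, c=M2/2=34/21, d=(M3−M2)/(6·3)=-113/378, b=Δ2−h2·(2M2+M3)/6=-1/6
seg 3: a=1, c=M3/2=-15/14, d=(M4−M3)/(6·3)=5/42, b=Δ3−h3·(2M3+M4)/6=31/21
t_q=9/2 → seg 1, τ=3/2; S=2+-38/21·τ+-15/14·τ²+113/378·τ³=-237/112

  seg 0: a=1 b=59/42 c=0 d=-5/42
  seg 1: a=2 b=-38/21 c=-15/14 d=113/378
  seg 2: a=-5 b=-1/6 c=34/21 d=-113/378
  seg 3: a=1 b=31/21 c=-15/14 d=5/42
S(9/2) = -237/112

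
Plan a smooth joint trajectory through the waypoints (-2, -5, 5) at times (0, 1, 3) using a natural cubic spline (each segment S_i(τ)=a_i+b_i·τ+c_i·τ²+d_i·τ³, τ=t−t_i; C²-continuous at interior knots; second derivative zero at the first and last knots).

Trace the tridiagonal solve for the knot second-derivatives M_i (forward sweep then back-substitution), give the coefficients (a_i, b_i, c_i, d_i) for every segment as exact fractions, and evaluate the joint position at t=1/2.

Δ: Δ0=-3, Δ1=5
row 1: diag=6, rhs=48; c'=1/3, d'=8
back: M1=8
M: M0=0, M1=8, M2=0
seg 0: a=-2, c=M0/2=0, d=(M1−M0)/(6·1)=4/3, b=Δ0−h0·(2M0+M1)/6=-13/3
seg 1: a=-5, c=M1/2=4, d=(M2−M1)/(6·2)=-2/3, b=Δ1−h1·(2M1+M2)/6=-1/3
t_q=1/2 → seg 0, τ=1/2; S=-2+-13/3·τ+0·τ²+4/3·τ³=-4

  seg 0: a=-2 b=-13/3 c=0 d=4/3
  seg 1: a=-5 b=-1/3 c=4 d=-2/3
S(1/2) = -4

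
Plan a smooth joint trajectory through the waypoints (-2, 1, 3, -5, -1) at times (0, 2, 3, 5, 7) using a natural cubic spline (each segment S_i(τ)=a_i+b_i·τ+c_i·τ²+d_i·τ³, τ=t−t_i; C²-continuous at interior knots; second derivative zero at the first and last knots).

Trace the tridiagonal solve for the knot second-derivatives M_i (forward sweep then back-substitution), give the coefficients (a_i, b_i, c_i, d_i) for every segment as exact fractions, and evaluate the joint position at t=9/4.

  seg 0: a=-2 b=55/64 c=0 d=41/256
  seg 1: a=1 b=89/32 c=123/128 d=-223/128
  seg 2: a=3 b=-67/128 c=-273/64 d=647/512
  seg 3: a=-5 b=-155/64 c=849/256 d=-283/512
S(9/4) = 14157/8192

Δ: Δ0=3/2, Δ1=2, Δ2=-4, Δ3=2
row 1: diag=6, rhs=3; c'=1/6, d'=1/2
row 2: denom=6−1·1/6=35/6; d'=(-36−1·1/2)/(35/6)=-219/35
row 3: denom=8−2·12/35=256/35; d'=(36−2·-219/35)/(256/35)=849/128
back: M3=849/128
back: M2=-219/35−12/35·849/128=-273/32
back: M1=1/2−1/6·-273/32=123/64
M: M0=0, M1=123/64, M2=-273/32, M3=849/128, M4=0
seg 0: a=-2, c=M0/2=0, d=(M1−M0)/(6·2)=41/256, b=Δ0−h0·(2M0+M1)/6=55/64
seg 1: a=1, c=M1/2=123/128, d=(M2−M1)/(6·1)=-223/128, b=Δ1−h1·(2M1+M2)/6=89/32
seg 2: a=3, c=M2/2=-273/64, d=(M3−M2)/(6·2)=647/512, b=Δ2−h2·(2M2+M3)/6=-67/128
seg 3: a=-5, c=M3/2=849/256, d=(M4−M3)/(6·2)=-283/512, b=Δ3−h3·(2M3+M4)/6=-155/64
t_q=9/4 → seg 1, τ=1/4; S=1+89/32·τ+123/128·τ²+-223/128·τ³=14157/8192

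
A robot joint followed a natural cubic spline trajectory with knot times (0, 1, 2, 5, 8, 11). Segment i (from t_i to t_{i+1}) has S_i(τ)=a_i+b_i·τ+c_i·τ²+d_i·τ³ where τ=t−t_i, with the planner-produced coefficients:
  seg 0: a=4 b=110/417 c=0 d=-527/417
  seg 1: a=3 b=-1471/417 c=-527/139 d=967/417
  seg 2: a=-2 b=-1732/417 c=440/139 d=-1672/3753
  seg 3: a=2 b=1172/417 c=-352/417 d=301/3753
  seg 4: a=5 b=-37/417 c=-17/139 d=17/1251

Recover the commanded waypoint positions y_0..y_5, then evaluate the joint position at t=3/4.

y_0 = S_0(0) = a_0 = 4
y_1 = S_1(0) = a_1 = 3
y_2 = S_2(0) = a_2 = -2
y_3 = S_3(0) = a_3 = 2
y_4 = S_4(0) = a_4 = 5
y_5 = S_4(3) = 4
t_q=3/4 is in segment 0 (τ=3/4); S_0(τ)=32601/8896

y_0=4 y_1=3 y_2=-2 y_3=2 y_4=5 y_5=4
S(3/4) = 32601/8896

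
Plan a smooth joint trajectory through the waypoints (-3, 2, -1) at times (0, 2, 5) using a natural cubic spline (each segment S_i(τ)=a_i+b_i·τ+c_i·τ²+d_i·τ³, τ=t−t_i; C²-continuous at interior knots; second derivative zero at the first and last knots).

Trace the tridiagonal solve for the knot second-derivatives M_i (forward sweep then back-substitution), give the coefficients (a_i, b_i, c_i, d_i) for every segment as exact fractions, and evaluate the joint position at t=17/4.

  seg 0: a=-3 b=16/5 c=0 d=-7/40
  seg 1: a=2 b=11/10 c=-21/20 d=7/60
S(17/4) = 125/256

Δ: Δ0=5/2, Δ1=-1
row 1: diag=10, rhs=-21; c'=3/10, d'=-21/10
back: M1=-21/10
M: M0=0, M1=-21/10, M2=0
seg 0: a=-3, c=M0/2=0, d=(M1−M0)/(6·2)=-7/40, b=Δ0−h0·(2M0+M1)/6=16/5
seg 1: a=2, c=M1/2=-21/20, d=(M2−M1)/(6·3)=7/60, b=Δ1−h1·(2M1+M2)/6=11/10
t_q=17/4 → seg 1, τ=9/4; S=2+11/10·τ+-21/20·τ²+7/60·τ³=125/256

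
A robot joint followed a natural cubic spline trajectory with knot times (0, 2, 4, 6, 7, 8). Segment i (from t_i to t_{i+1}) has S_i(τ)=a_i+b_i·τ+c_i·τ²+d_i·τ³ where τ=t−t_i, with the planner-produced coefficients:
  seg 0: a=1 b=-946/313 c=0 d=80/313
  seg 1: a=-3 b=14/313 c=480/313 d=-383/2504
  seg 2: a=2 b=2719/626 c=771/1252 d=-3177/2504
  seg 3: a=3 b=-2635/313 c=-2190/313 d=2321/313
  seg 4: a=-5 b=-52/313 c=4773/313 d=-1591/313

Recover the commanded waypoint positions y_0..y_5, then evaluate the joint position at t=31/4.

y_0 = S_0(0) = a_0 = 1
y_1 = S_1(0) = a_1 = -3
y_2 = S_2(0) = a_2 = 2
y_3 = S_3(0) = a_3 = 3
y_4 = S_4(0) = a_4 = -5
y_5 = S_4(1) = 5
t_q=31/4 is in segment 4 (τ=3/4); S_4(τ)=26215/20032

y_0=1 y_1=-3 y_2=2 y_3=3 y_4=-5 y_5=5
S(31/4) = 26215/20032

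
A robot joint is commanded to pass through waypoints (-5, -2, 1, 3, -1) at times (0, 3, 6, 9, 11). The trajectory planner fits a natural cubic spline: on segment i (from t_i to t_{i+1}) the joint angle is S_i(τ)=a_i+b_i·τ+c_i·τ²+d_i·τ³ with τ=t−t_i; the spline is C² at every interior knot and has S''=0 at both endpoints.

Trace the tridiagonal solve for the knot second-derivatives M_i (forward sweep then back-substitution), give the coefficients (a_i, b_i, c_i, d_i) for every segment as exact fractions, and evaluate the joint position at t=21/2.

Δ: Δ0=1, Δ1=1, Δ2=2/3, Δ3=-2
row 1: diag=12, rhs=0; c'=1/4, d'=0
row 2: denom=12−3·1/4=45/4; d'=(-2−3·0)/(45/4)=-8/45
row 3: denom=10−3·4/15=46/5; d'=(-16−3·-8/45)/(46/5)=-116/69
back: M3=-116/69
back: M2=-8/45−4/15·-116/69=56/207
back: M1=0−1/4·56/207=-14/207
M: M0=0, M1=-14/207, M2=56/207, M3=-116/69, M4=0
seg 0: a=-5, c=M0/2=0, d=(M1−M0)/(6·3)=-7/1863, b=Δ0−h0·(2M0+M1)/6=214/207
seg 1: a=-2, c=M1/2=-7/207, d=(M2−M1)/(6·3)=35/1863, b=Δ1−h1·(2M1+M2)/6=193/207
seg 2: a=1, c=M2/2=28/207, d=(M3−M2)/(6·3)=-202/1863, b=Δ2−h2·(2M2+M3)/6=256/207
seg 3: a=3, c=M3/2=-58/69, d=(M4−M3)/(6·2)=29/207, b=Δ3−h3·(2M3+M4)/6=-182/207
t_q=21/2 → seg 3, τ=3/2; S=3+-182/207·τ+-58/69·τ²+29/207·τ³=145/552

  seg 0: a=-5 b=214/207 c=0 d=-7/1863
  seg 1: a=-2 b=193/207 c=-7/207 d=35/1863
  seg 2: a=1 b=256/207 c=28/207 d=-202/1863
  seg 3: a=3 b=-182/207 c=-58/69 d=29/207
S(21/2) = 145/552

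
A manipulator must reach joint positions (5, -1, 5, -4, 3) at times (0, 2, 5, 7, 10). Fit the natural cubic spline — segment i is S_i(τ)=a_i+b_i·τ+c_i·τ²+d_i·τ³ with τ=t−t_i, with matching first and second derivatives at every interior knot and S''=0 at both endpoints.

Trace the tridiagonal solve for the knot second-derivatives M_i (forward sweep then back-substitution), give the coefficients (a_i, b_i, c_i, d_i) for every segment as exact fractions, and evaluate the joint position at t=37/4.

Δ: Δ0=-3, Δ1=2, Δ2=-9/2, Δ3=7/3
row 1: diag=10, rhs=30; c'=3/10, d'=3
row 2: denom=10−3·3/10=91/10; d'=(-39−3·3)/(91/10)=-480/91
row 3: denom=10−2·20/91=870/91; d'=(41−2·-480/91)/(870/91)=4691/870
back: M3=4691/870
back: M2=-480/91−20/91·4691/870=-562/87
back: M1=3−3/10·-562/87=716/145
M: M0=0, M1=716/145, M2=-562/87, M3=4691/870, M4=0
seg 0: a=5, c=M0/2=0, d=(M1−M0)/(6·2)=179/435, b=Δ0−h0·(2M0+M1)/6=-2021/435
seg 1: a=-1, c=M1/2=358/145, d=(M2−M1)/(6·3)=-2479/3915, b=Δ1−h1·(2M1+M2)/6=127/435
seg 2: a=5, c=M2/2=-281/87, d=(M3−M2)/(6·2)=3437/3480, b=Δ2−h2·(2M2+M3)/6=-866/435
seg 3: a=-4, c=M3/2=4691/1740, d=(M4−M3)/(6·3)=-4691/15660, b=Δ3−h3·(2M3+M4)/6=-887/290
t_q=37/4 → seg 3, τ=9/4; S=-4+-887/290·τ+4691/1740·τ²+-4691/15660·τ³=-4793/7424

  seg 0: a=5 b=-2021/435 c=0 d=179/435
  seg 1: a=-1 b=127/435 c=358/145 d=-2479/3915
  seg 2: a=5 b=-866/435 c=-281/87 d=3437/3480
  seg 3: a=-4 b=-887/290 c=4691/1740 d=-4691/15660
S(37/4) = -4793/7424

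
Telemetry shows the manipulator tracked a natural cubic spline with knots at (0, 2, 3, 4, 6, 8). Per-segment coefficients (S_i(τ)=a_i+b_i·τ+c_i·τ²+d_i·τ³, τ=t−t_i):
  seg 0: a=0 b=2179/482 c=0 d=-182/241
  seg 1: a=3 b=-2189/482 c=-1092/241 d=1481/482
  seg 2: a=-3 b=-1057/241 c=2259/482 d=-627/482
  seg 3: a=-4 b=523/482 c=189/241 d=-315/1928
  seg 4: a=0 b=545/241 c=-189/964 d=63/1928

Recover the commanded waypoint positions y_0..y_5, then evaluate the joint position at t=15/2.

y_0 = S_0(0) = a_0 = 0
y_1 = S_1(0) = a_1 = 3
y_2 = S_2(0) = a_2 = -3
y_3 = S_3(0) = a_3 = -4
y_4 = S_4(0) = a_4 = 0
y_5 = S_4(2) = 4
t_q=15/2 is in segment 4 (τ=3/2); S_4(τ)=47217/15424

y_0=0 y_1=3 y_2=-3 y_3=-4 y_4=0 y_5=4
S(15/2) = 47217/15424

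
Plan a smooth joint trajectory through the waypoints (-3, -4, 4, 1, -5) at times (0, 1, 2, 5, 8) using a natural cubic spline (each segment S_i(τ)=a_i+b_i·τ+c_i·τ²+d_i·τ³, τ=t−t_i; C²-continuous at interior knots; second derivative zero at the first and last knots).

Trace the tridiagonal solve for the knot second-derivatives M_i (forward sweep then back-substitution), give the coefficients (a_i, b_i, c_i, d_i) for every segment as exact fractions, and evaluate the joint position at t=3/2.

  seg 0: a=-3 b=-51/14 c=0 d=37/14
  seg 1: a=-4 b=30/7 c=111/14 d=-59/14
  seg 2: a=4 b=15/2 c=-33/7 d=79/126
  seg 3: a=1 b=-27/7 c=13/14 d=-13/126
S(3/2) = -45/112

Δ: Δ0=-1, Δ1=8, Δ2=-1, Δ3=-2
row 1: diag=4, rhs=54; c'=1/4, d'=27/2
row 2: denom=8−1·1/4=31/4; d'=(-54−1·27/2)/(31/4)=-270/31
row 3: denom=12−3·12/31=336/31; d'=(-6−3·-270/31)/(336/31)=13/7
back: M3=13/7
back: M2=-270/31−12/31·13/7=-66/7
back: M1=27/2−1/4·-66/7=111/7
M: M0=0, M1=111/7, M2=-66/7, M3=13/7, M4=0
seg 0: a=-3, c=M0/2=0, d=(M1−M0)/(6·1)=37/14, b=Δ0−h0·(2M0+M1)/6=-51/14
seg 1: a=-4, c=M1/2=111/14, d=(M2−M1)/(6·1)=-59/14, b=Δ1−h1·(2M1+M2)/6=30/7
seg 2: a=4, c=M2/2=-33/7, d=(M3−M2)/(6·3)=79/126, b=Δ2−h2·(2M2+M3)/6=15/2
seg 3: a=1, c=M3/2=13/14, d=(M4−M3)/(6·3)=-13/126, b=Δ3−h3·(2M3+M4)/6=-27/7
t_q=3/2 → seg 1, τ=1/2; S=-4+30/7·τ+111/14·τ²+-59/14·τ³=-45/112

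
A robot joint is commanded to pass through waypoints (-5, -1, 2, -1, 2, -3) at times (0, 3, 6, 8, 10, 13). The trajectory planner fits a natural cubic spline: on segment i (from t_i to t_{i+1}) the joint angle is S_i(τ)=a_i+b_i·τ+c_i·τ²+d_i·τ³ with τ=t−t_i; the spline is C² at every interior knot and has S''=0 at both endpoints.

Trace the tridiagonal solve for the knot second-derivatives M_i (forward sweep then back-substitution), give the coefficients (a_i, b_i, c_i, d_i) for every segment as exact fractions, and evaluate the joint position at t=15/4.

  seg 0: a=-5 b=249/221 c=0 d=137/5967
  seg 1: a=-1 b=386/221 c=137/663 d=-302/1989
  seg 2: a=2 b=-246/221 c=-769/663 d=2563/5304
  seg 3: a=-1 b=61/1326 c=4613/2652 d=-895/1768
  seg 4: a=2 b=616/663 c=-1721/1326 d=1721/11934
S(15/4) = 197/544

Δ: Δ0=4/3, Δ1=1, Δ2=-3/2, Δ3=3/2, Δ4=-5/3
row 1: diag=12, rhs=-2; c'=1/4, d'=-1/6
row 2: denom=10−3·1/4=37/4; d'=(-15−3·-1/6)/(37/4)=-58/37
row 3: denom=8−2·8/37=280/37; d'=(18−2·-58/37)/(280/37)=391/140
row 4: denom=10−2·37/140=663/70; d'=(-19−2·391/140)/(663/70)=-1721/663
back: M4=-1721/663
back: M3=391/140−37/140·-1721/663=4613/1326
back: M2=-58/37−8/37·4613/1326=-1538/663
back: M1=-1/6−1/4·-1538/663=274/663
M: M0=0, M1=274/663, M2=-1538/663, M3=4613/1326, M4=-1721/663, M5=0
seg 0: a=-5, c=M0/2=0, d=(M1−M0)/(6·3)=137/5967, b=Δ0−h0·(2M0+M1)/6=249/221
seg 1: a=-1, c=M1/2=137/663, d=(M2−M1)/(6·3)=-302/1989, b=Δ1−h1·(2M1+M2)/6=386/221
seg 2: a=2, c=M2/2=-769/663, d=(M3−M2)/(6·2)=2563/5304, b=Δ2−h2·(2M2+M3)/6=-246/221
seg 3: a=-1, c=M3/2=4613/2652, d=(M4−M3)/(6·2)=-895/1768, b=Δ3−h3·(2M3+M4)/6=61/1326
seg 4: a=2, c=M4/2=-1721/1326, d=(M5−M4)/(6·3)=1721/11934, b=Δ4−h4·(2M4+M5)/6=616/663
t_q=15/4 → seg 1, τ=3/4; S=-1+386/221·τ+137/663·τ²+-302/1989·τ³=197/544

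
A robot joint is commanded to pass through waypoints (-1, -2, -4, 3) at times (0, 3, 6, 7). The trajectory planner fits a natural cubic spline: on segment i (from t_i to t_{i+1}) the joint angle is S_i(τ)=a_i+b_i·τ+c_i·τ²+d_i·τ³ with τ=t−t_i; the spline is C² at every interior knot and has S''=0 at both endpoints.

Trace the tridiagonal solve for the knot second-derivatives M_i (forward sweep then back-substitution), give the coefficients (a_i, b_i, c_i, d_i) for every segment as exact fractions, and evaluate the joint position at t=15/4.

Δ: Δ0=-1/3, Δ1=-2/3, Δ2=7
row 1: diag=12, rhs=-2; c'=1/4, d'=-1/6
row 2: denom=8−3·1/4=29/4; d'=(46−3·-1/6)/(29/4)=186/29
back: M2=186/29
back: M1=-1/6−1/4·186/29=-154/87
M: M0=0, M1=-154/87, M2=186/29, M3=0
seg 0: a=-1, c=M0/2=0, d=(M1−M0)/(6·3)=-77/783, b=Δ0−h0·(2M0+M1)/6=16/29
seg 1: a=-2, c=M1/2=-77/87, d=(M2−M1)/(6·3)=356/783, b=Δ1−h1·(2M1+M2)/6=-61/29
seg 2: a=-4, c=M2/2=93/29, d=(M3−M2)/(6·1)=-31/29, b=Δ2−h2·(2M2+M3)/6=141/29
t_q=15/4 → seg 1, τ=3/4; S=-2+-61/29·τ+-77/87·τ²+356/783·τ³=-901/232

  seg 0: a=-1 b=16/29 c=0 d=-77/783
  seg 1: a=-2 b=-61/29 c=-77/87 d=356/783
  seg 2: a=-4 b=141/29 c=93/29 d=-31/29
S(15/4) = -901/232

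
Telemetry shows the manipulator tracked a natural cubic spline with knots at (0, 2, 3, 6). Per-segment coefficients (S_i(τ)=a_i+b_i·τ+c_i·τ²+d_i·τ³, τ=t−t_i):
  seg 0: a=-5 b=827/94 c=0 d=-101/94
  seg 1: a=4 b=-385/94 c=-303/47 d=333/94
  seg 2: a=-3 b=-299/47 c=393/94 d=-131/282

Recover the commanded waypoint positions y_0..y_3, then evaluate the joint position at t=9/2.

y_0=-5 y_1=4 y_2=-3 y_3=3
S(9/2) = -3537/752

y_0 = S_0(0) = a_0 = -5
y_1 = S_1(0) = a_1 = 4
y_2 = S_2(0) = a_2 = -3
y_3 = S_2(3) = 3
t_q=9/2 is in segment 2 (τ=3/2); S_2(τ)=-3537/752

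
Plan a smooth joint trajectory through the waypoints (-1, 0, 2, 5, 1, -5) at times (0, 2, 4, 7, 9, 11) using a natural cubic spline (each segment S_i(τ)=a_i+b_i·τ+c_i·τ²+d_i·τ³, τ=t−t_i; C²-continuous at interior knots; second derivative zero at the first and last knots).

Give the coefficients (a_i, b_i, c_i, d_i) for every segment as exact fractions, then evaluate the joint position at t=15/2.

  seg 0: a=-1 b=136/325 c=0 d=53/2600
  seg 1: a=0 b=431/650 c=159/1300 d=3/130
  seg 2: a=2 b=929/650 c=339/1300 d=-7/52
  seg 3: a=5 b=-833/1300 c=-309/325 d=141/1040
  seg 4: a=1 b=-1831/650 c=-357/2600 d=119/5200
S(15/2) = 185489/41600

Δ: Δ0=1/2, Δ1=1, Δ2=1, Δ3=-2, Δ4=-3
row 1: diag=8, rhs=3; c'=1/4, d'=3/8
row 2: denom=10−2·1/4=19/2; d'=(0−2·3/8)/(19/2)=-3/38
row 3: denom=10−3·6/19=172/19; d'=(-18−3·-3/38)/(172/19)=-675/344
row 4: denom=8−2·19/86=325/43; d'=(-6−2·-675/344)/(325/43)=-357/1300
back: M4=-357/1300
back: M3=-675/344−19/86·-357/1300=-618/325
back: M2=-3/38−6/19·-618/325=339/650
back: M1=3/8−1/4·339/650=159/650
M: M0=0, M1=159/650, M2=339/650, M3=-618/325, M4=-357/1300, M5=0
seg 0: a=-1, c=M0/2=0, d=(M1−M0)/(6·2)=53/2600, b=Δ0−h0·(2M0+M1)/6=136/325
seg 1: a=0, c=M1/2=159/1300, d=(M2−M1)/(6·2)=3/130, b=Δ1−h1·(2M1+M2)/6=431/650
seg 2: a=2, c=M2/2=339/1300, d=(M3−M2)/(6·3)=-7/52, b=Δ2−h2·(2M2+M3)/6=929/650
seg 3: a=5, c=M3/2=-309/325, d=(M4−M3)/(6·2)=141/1040, b=Δ3−h3·(2M3+M4)/6=-833/1300
seg 4: a=1, c=M4/2=-357/2600, d=(M5−M4)/(6·2)=119/5200, b=Δ4−h4·(2M4+M5)/6=-1831/650
t_q=15/2 → seg 3, τ=1/2; S=5+-833/1300·τ+-309/325·τ²+141/1040·τ³=185489/41600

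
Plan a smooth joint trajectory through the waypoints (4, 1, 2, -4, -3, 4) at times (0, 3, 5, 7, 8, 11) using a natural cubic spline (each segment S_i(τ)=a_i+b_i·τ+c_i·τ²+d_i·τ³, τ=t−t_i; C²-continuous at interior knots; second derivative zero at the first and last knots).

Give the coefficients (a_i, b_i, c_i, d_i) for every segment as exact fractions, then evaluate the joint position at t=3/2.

  seg 0: a=4 b=-6155/3252 c=0 d=2903/29268
  seg 1: a=1 b=1277/1626 c=2903/3252 d=-3367/6504
  seg 2: a=2 b=-503/271 c=-3599/1626 d=2669/3252
  seg 3: a=-4 b=-700/813 c=2204/813 d=-691/813
  seg 4: a=-3 b=545/271 c=131/813 d=-131/7317
S(3/2) = 12971/8672

Δ: Δ0=-1, Δ1=1/2, Δ2=-3, Δ3=1, Δ4=7/3
row 1: diag=10, rhs=9; c'=1/5, d'=9/10
row 2: denom=8−2·1/5=38/5; d'=(-21−2·9/10)/(38/5)=-3
row 3: denom=6−2·5/19=104/19; d'=(24−2·-3)/(104/19)=285/52
row 4: denom=8−1·19/104=813/104; d'=(8−1·285/52)/(813/104)=262/813
back: M4=262/813
back: M3=285/52−19/104·262/813=4408/813
back: M2=-3−5/19·4408/813=-3599/813
back: M1=9/10−1/5·-3599/813=2903/1626
M: M0=0, M1=2903/1626, M2=-3599/813, M3=4408/813, M4=262/813, M5=0
seg 0: a=4, c=M0/2=0, d=(M1−M0)/(6·3)=2903/29268, b=Δ0−h0·(2M0+M1)/6=-6155/3252
seg 1: a=1, c=M1/2=2903/3252, d=(M2−M1)/(6·2)=-3367/6504, b=Δ1−h1·(2M1+M2)/6=1277/1626
seg 2: a=2, c=M2/2=-3599/1626, d=(M3−M2)/(6·2)=2669/3252, b=Δ2−h2·(2M2+M3)/6=-503/271
seg 3: a=-4, c=M3/2=2204/813, d=(M4−M3)/(6·1)=-691/813, b=Δ3−h3·(2M3+M4)/6=-700/813
seg 4: a=-3, c=M4/2=131/813, d=(M5−M4)/(6·3)=-131/7317, b=Δ4−h4·(2M4+M5)/6=545/271
t_q=3/2 → seg 0, τ=3/2; S=4+-6155/3252·τ+0·τ²+2903/29268·τ³=12971/8672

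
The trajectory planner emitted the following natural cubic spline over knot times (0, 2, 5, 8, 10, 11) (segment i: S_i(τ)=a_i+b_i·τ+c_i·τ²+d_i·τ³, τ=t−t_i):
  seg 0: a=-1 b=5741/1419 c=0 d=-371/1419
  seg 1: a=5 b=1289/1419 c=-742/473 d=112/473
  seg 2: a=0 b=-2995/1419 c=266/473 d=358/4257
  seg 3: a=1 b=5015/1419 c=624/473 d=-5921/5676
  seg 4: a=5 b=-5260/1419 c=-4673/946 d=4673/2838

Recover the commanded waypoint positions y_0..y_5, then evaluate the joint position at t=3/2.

y_0 = S_0(0) = a_0 = -1
y_1 = S_1(0) = a_1 = 5
y_2 = S_2(0) = a_2 = 0
y_3 = S_3(0) = a_3 = 1
y_4 = S_4(0) = a_4 = 5
y_5 = S_4(1) = -2
t_q=3/2 is in segment 0 (τ=3/2); S_0(τ)=15841/3784

y_0=-1 y_1=5 y_2=0 y_3=1 y_4=5 y_5=-2
S(3/2) = 15841/3784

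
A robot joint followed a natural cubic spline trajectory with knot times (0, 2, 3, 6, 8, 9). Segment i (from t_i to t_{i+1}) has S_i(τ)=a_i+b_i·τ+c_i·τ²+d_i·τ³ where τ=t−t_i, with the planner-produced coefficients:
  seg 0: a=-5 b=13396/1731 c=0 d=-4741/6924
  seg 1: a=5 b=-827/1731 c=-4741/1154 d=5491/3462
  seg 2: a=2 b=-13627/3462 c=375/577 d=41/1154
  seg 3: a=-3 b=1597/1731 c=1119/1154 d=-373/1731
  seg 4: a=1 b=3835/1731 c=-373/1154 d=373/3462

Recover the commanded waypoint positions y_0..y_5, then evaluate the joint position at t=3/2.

y_0 = S_0(0) = a_0 = -5
y_1 = S_1(0) = a_1 = 5
y_2 = S_2(0) = a_2 = 2
y_3 = S_3(0) = a_3 = -3
y_4 = S_4(0) = a_4 = 1
y_5 = S_4(1) = 3
t_q=3/2 is in segment 0 (τ=3/2); S_0(τ)=79347/18464

y_0=-5 y_1=5 y_2=2 y_3=-3 y_4=1 y_5=3
S(3/2) = 79347/18464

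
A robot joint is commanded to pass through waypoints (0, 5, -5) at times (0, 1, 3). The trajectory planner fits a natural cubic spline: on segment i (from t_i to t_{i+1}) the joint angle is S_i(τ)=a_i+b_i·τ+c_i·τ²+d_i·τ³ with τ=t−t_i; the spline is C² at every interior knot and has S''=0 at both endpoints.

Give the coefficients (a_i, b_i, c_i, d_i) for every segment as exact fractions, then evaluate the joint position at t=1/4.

  seg 0: a=0 b=20/3 c=0 d=-5/3
  seg 1: a=5 b=5/3 c=-5 d=5/6
S(1/4) = 105/64

Δ: Δ0=5, Δ1=-5
row 1: diag=6, rhs=-60; c'=1/3, d'=-10
back: M1=-10
M: M0=0, M1=-10, M2=0
seg 0: a=0, c=M0/2=0, d=(M1−M0)/(6·1)=-5/3, b=Δ0−h0·(2M0+M1)/6=20/3
seg 1: a=5, c=M1/2=-5, d=(M2−M1)/(6·2)=5/6, b=Δ1−h1·(2M1+M2)/6=5/3
t_q=1/4 → seg 0, τ=1/4; S=0+20/3·τ+0·τ²+-5/3·τ³=105/64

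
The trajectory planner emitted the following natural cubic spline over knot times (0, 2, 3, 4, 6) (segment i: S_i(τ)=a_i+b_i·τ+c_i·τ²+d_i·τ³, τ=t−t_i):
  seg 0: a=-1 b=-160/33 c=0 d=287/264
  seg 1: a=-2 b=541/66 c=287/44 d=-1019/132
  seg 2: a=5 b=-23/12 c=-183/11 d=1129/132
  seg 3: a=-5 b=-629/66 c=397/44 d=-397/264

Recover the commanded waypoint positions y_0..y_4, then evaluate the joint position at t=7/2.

y_0 = S_0(0) = a_0 = -1
y_1 = S_1(0) = a_1 = -2
y_2 = S_2(0) = a_2 = 5
y_3 = S_3(0) = a_3 = -5
y_4 = S_3(2) = 0
t_q=7/2 is in segment 2 (τ=1/2); S_2(τ)=335/352

y_0=-1 y_1=-2 y_2=5 y_3=-5 y_4=0
S(7/2) = 335/352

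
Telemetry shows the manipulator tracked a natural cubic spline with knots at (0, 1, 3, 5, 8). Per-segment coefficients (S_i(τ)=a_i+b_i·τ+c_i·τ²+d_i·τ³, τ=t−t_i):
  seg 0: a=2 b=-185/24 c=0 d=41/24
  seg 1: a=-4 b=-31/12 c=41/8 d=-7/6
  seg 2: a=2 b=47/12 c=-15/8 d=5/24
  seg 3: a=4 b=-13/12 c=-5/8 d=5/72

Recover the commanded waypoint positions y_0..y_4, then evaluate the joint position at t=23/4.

y_0=2 y_1=-4 y_2=2 y_3=4 y_4=-3
S(23/4) = 1467/512

y_0 = S_0(0) = a_0 = 2
y_1 = S_1(0) = a_1 = -4
y_2 = S_2(0) = a_2 = 2
y_3 = S_3(0) = a_3 = 4
y_4 = S_3(3) = -3
t_q=23/4 is in segment 3 (τ=3/4); S_3(τ)=1467/512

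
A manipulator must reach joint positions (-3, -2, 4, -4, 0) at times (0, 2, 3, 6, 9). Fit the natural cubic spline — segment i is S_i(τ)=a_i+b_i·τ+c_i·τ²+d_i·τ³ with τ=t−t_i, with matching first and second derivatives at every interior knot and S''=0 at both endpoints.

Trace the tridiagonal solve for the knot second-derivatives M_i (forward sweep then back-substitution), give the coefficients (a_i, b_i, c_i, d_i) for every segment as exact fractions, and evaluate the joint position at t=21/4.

Δ: Δ0=1/2, Δ1=6, Δ2=-8/3, Δ3=4/3
row 1: diag=6, rhs=33; c'=1/6, d'=11/2
row 2: denom=8−1·1/6=47/6; d'=(-52−1·11/2)/(47/6)=-345/47
row 3: denom=12−3·18/47=510/47; d'=(24−3·-345/47)/(510/47)=721/170
back: M3=721/170
back: M2=-345/47−18/47·721/170=-762/85
back: M1=11/2−1/6·-762/85=1189/170
M: M0=0, M1=1189/170, M2=-762/85, M3=721/170, M4=0
seg 0: a=-3, c=M0/2=0, d=(M1−M0)/(6·2)=1189/2040, b=Δ0−h0·(2M0+M1)/6=-467/255
seg 1: a=-2, c=M1/2=1189/340, d=(M2−M1)/(6·1)=-2713/1020, b=Δ1−h1·(2M1+M2)/6=2633/510
seg 2: a=4, c=M2/2=-381/85, d=(M3−M2)/(6·3)=449/612, b=Δ2−h2·(2M2+M3)/6=4261/1020
seg 3: a=-4, c=M3/2=721/340, d=(M4−M3)/(6·3)=-721/3060, b=Δ3−h3·(2M3+M4)/6=-1483/510
t_q=21/4 → seg 2, τ=9/4; S=4+4261/1020·τ+-381/85·τ²+449/612·τ³=-20363/21760

  seg 0: a=-3 b=-467/255 c=0 d=1189/2040
  seg 1: a=-2 b=2633/510 c=1189/340 d=-2713/1020
  seg 2: a=4 b=4261/1020 c=-381/85 d=449/612
  seg 3: a=-4 b=-1483/510 c=721/340 d=-721/3060
S(21/4) = -20363/21760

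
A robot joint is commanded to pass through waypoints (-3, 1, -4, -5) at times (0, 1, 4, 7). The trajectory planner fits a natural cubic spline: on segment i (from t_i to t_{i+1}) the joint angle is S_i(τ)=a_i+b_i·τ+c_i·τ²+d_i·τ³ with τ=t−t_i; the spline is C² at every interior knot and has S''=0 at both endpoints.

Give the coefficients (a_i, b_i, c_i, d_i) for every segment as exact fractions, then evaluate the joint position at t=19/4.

  seg 0: a=-3 b=140/29 c=0 d=-24/29
  seg 1: a=1 b=68/29 c=-72/29 d=299/783
  seg 2: a=-4 b=-65/29 c=83/87 d=-83/783
S(19/4) = -9631/1856

Δ: Δ0=4, Δ1=-5/3, Δ2=-1/3
row 1: diag=8, rhs=-34; c'=3/8, d'=-17/4
row 2: denom=12−3·3/8=87/8; d'=(8−3·-17/4)/(87/8)=166/87
back: M2=166/87
back: M1=-17/4−3/8·166/87=-144/29
M: M0=0, M1=-144/29, M2=166/87, M3=0
seg 0: a=-3, c=M0/2=0, d=(M1−M0)/(6·1)=-24/29, b=Δ0−h0·(2M0+M1)/6=140/29
seg 1: a=1, c=M1/2=-72/29, d=(M2−M1)/(6·3)=299/783, b=Δ1−h1·(2M1+M2)/6=68/29
seg 2: a=-4, c=M2/2=83/87, d=(M3−M2)/(6·3)=-83/783, b=Δ2−h2·(2M2+M3)/6=-65/29
t_q=19/4 → seg 2, τ=3/4; S=-4+-65/29·τ+83/87·τ²+-83/783·τ³=-9631/1856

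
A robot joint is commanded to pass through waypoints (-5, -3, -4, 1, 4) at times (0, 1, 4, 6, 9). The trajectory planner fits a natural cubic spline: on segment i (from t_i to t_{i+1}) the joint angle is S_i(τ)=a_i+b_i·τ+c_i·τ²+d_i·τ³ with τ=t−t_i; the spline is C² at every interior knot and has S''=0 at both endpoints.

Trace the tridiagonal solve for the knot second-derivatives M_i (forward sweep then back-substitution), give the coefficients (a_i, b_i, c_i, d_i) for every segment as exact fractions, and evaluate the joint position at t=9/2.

  seg 0: a=-5 b=279/113 c=0 d=-53/113
  seg 1: a=-3 b=120/113 c=-159/113 d=958/3051
  seg 2: a=-4 b=124/113 c=481/339 d=-973/2712
  seg 3: a=1 b=1673/678 c=-995/1356 d=995/12204
S(9/2) = -22719/7232

Δ: Δ0=2, Δ1=-1/3, Δ2=5/2, Δ3=1
row 1: diag=8, rhs=-14; c'=3/8, d'=-7/4
row 2: denom=10−3·3/8=71/8; d'=(17−3·-7/4)/(71/8)=178/71
row 3: denom=10−2·16/71=678/71; d'=(-9−2·178/71)/(678/71)=-995/678
back: M3=-995/678
back: M2=178/71−16/71·-995/678=962/339
back: M1=-7/4−3/8·962/339=-318/113
M: M0=0, M1=-318/113, M2=962/339, M3=-995/678, M4=0
seg 0: a=-5, c=M0/2=0, d=(M1−M0)/(6·1)=-53/113, b=Δ0−h0·(2M0+M1)/6=279/113
seg 1: a=-3, c=M1/2=-159/113, d=(M2−M1)/(6·3)=958/3051, b=Δ1−h1·(2M1+M2)/6=120/113
seg 2: a=-4, c=M2/2=481/339, d=(M3−M2)/(6·2)=-973/2712, b=Δ2−h2·(2M2+M3)/6=124/113
seg 3: a=1, c=M3/2=-995/1356, d=(M4−M3)/(6·3)=995/12204, b=Δ3−h3·(2M3+M4)/6=1673/678
t_q=9/2 → seg 2, τ=1/2; S=-4+124/113·τ+481/339·τ²+-973/2712·τ³=-22719/7232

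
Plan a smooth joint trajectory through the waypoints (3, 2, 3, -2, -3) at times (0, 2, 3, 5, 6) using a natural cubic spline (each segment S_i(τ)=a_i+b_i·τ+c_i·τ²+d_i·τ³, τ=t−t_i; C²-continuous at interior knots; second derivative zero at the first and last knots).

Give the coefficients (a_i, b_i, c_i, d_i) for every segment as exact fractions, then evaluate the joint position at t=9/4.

  seg 0: a=3 b=-79/62 c=0 d=6/31
  seg 1: a=2 b=65/62 c=36/31 d=-75/62
  seg 2: a=3 b=-8/31 c=-153/62 d=167/248
  seg 3: a=-2 b=-127/62 c=195/124 d=-65/124
S(9/4) = 9189/3968

Δ: Δ0=-1/2, Δ1=1, Δ2=-5/2, Δ3=-1
row 1: diag=6, rhs=9; c'=1/6, d'=3/2
row 2: denom=6−1·1/6=35/6; d'=(-21−1·3/2)/(35/6)=-27/7
row 3: denom=6−2·12/35=186/35; d'=(9−2·-27/7)/(186/35)=195/62
back: M3=195/62
back: M2=-27/7−12/35·195/62=-153/31
back: M1=3/2−1/6·-153/31=72/31
M: M0=0, M1=72/31, M2=-153/31, M3=195/62, M4=0
seg 0: a=3, c=M0/2=0, d=(M1−M0)/(6·2)=6/31, b=Δ0−h0·(2M0+M1)/6=-79/62
seg 1: a=2, c=M1/2=36/31, d=(M2−M1)/(6·1)=-75/62, b=Δ1−h1·(2M1+M2)/6=65/62
seg 2: a=3, c=M2/2=-153/62, d=(M3−M2)/(6·2)=167/248, b=Δ2−h2·(2M2+M3)/6=-8/31
seg 3: a=-2, c=M3/2=195/124, d=(M4−M3)/(6·1)=-65/124, b=Δ3−h3·(2M3+M4)/6=-127/62
t_q=9/4 → seg 1, τ=1/4; S=2+65/62·τ+36/31·τ²+-75/62·τ³=9189/3968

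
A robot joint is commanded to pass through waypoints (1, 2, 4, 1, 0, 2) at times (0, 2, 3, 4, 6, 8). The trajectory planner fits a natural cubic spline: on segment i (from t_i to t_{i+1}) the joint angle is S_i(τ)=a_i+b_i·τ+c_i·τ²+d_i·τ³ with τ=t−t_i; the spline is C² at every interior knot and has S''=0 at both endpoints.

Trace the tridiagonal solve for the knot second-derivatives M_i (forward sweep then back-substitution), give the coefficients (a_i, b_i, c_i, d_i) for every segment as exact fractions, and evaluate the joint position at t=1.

  seg 0: a=1 b=-124/241 c=0 d=489/1928
  seg 1: a=2 b=1219/482 c=1467/964 d=-1977/964
  seg 2: a=4 b=-559/964 c=-1116/241 d=2131/964
  seg 3: a=1 b=-1547/482 c=1929/964 d=-623/1928
  seg 4: a=0 b=221/241 c=15/241 d=-5/482
S(1) = 1425/1928

Δ: Δ0=1/2, Δ1=2, Δ2=-3, Δ3=-1/2, Δ4=1
row 1: diag=6, rhs=9; c'=1/6, d'=3/2
row 2: denom=4−1·1/6=23/6; d'=(-30−1·3/2)/(23/6)=-189/23
row 3: denom=6−1·6/23=132/23; d'=(15−1·-189/23)/(132/23)=89/22
row 4: denom=8−2·23/66=241/33; d'=(9−2·89/22)/(241/33)=30/241
back: M4=30/241
back: M3=89/22−23/66·30/241=1929/482
back: M2=-189/23−6/23·1929/482=-2232/241
back: M1=3/2−1/6·-2232/241=1467/482
M: M0=0, M1=1467/482, M2=-2232/241, M3=1929/482, M4=30/241, M5=0
seg 0: a=1, c=M0/2=0, d=(M1−M0)/(6·2)=489/1928, b=Δ0−h0·(2M0+M1)/6=-124/241
seg 1: a=2, c=M1/2=1467/964, d=(M2−M1)/(6·1)=-1977/964, b=Δ1−h1·(2M1+M2)/6=1219/482
seg 2: a=4, c=M2/2=-1116/241, d=(M3−M2)/(6·1)=2131/964, b=Δ2−h2·(2M2+M3)/6=-559/964
seg 3: a=1, c=M3/2=1929/964, d=(M4−M3)/(6·2)=-623/1928, b=Δ3−h3·(2M3+M4)/6=-1547/482
seg 4: a=0, c=M4/2=15/241, d=(M5−M4)/(6·2)=-5/482, b=Δ4−h4·(2M4+M5)/6=221/241
t_q=1 → seg 0, τ=1; S=1+-124/241·τ+0·τ²+489/1928·τ³=1425/1928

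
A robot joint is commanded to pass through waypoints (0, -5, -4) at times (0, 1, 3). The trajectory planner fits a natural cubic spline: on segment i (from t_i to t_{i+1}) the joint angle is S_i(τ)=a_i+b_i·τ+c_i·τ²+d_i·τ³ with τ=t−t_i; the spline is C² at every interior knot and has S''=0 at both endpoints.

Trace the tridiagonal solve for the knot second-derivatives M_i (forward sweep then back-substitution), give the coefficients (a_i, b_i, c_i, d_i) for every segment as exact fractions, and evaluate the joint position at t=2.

  seg 0: a=0 b=-71/12 c=0 d=11/12
  seg 1: a=-5 b=-19/6 c=11/4 d=-11/24
S(2) = -47/8

Δ: Δ0=-5, Δ1=1/2
row 1: diag=6, rhs=33; c'=1/3, d'=11/2
back: M1=11/2
M: M0=0, M1=11/2, M2=0
seg 0: a=0, c=M0/2=0, d=(M1−M0)/(6·1)=11/12, b=Δ0−h0·(2M0+M1)/6=-71/12
seg 1: a=-5, c=M1/2=11/4, d=(M2−M1)/(6·2)=-11/24, b=Δ1−h1·(2M1+M2)/6=-19/6
t_q=2 → seg 1, τ=1; S=-5+-19/6·τ+11/4·τ²+-11/24·τ³=-47/8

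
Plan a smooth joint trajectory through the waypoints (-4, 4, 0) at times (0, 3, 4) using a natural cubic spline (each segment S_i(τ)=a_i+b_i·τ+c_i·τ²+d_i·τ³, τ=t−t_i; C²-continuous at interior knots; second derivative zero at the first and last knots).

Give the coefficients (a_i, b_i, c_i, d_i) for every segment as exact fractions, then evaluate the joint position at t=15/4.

  seg 0: a=-4 b=31/6 c=0 d=-5/18
  seg 1: a=4 b=-7/3 c=-5/2 d=5/6
S(15/4) = 153/128

Δ: Δ0=8/3, Δ1=-4
row 1: diag=8, rhs=-40; c'=1/8, d'=-5
back: M1=-5
M: M0=0, M1=-5, M2=0
seg 0: a=-4, c=M0/2=0, d=(M1−M0)/(6·3)=-5/18, b=Δ0−h0·(2M0+M1)/6=31/6
seg 1: a=4, c=M1/2=-5/2, d=(M2−M1)/(6·1)=5/6, b=Δ1−h1·(2M1+M2)/6=-7/3
t_q=15/4 → seg 1, τ=3/4; S=4+-7/3·τ+-5/2·τ²+5/6·τ³=153/128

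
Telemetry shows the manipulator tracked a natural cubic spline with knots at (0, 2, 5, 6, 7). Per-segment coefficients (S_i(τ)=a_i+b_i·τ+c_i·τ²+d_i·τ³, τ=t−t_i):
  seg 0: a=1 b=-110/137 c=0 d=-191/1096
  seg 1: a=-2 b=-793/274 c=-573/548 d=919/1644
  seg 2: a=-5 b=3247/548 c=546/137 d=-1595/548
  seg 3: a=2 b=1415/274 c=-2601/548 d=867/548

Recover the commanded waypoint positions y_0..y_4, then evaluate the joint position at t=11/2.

y_0=1 y_1=-2 y_2=-5 y_3=2 y_4=4
S(11/2) = -6159/4384

y_0 = S_0(0) = a_0 = 1
y_1 = S_1(0) = a_1 = -2
y_2 = S_2(0) = a_2 = -5
y_3 = S_3(0) = a_3 = 2
y_4 = S_3(1) = 4
t_q=11/2 is in segment 2 (τ=1/2); S_2(τ)=-6159/4384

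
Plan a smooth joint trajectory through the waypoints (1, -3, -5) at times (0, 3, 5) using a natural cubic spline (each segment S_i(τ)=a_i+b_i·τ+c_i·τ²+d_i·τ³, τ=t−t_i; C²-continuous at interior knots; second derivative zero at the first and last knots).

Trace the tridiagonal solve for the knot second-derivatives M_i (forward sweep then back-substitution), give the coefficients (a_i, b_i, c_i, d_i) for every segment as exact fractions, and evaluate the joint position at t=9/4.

  seg 0: a=1 b=-43/30 c=0 d=1/90
  seg 1: a=-3 b=-17/15 c=1/10 d=-1/60
S(9/4) = -1343/640

Δ: Δ0=-4/3, Δ1=-1
row 1: diag=10, rhs=2; c'=1/5, d'=1/5
back: M1=1/5
M: M0=0, M1=1/5, M2=0
seg 0: a=1, c=M0/2=0, d=(M1−M0)/(6·3)=1/90, b=Δ0−h0·(2M0+M1)/6=-43/30
seg 1: a=-3, c=M1/2=1/10, d=(M2−M1)/(6·2)=-1/60, b=Δ1−h1·(2M1+M2)/6=-17/15
t_q=9/4 → seg 0, τ=9/4; S=1+-43/30·τ+0·τ²+1/90·τ³=-1343/640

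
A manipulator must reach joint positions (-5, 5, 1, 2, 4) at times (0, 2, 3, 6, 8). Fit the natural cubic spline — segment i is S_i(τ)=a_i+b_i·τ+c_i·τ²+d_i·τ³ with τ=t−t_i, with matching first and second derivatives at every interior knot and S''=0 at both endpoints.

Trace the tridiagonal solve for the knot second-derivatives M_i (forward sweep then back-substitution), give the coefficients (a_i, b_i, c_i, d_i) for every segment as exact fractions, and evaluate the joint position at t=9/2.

Δ: Δ0=5, Δ1=-4, Δ2=1/3, Δ3=1
row 1: diag=6, rhs=-54; c'=1/6, d'=-9
row 2: denom=8−1·1/6=47/6; d'=(26−1·-9)/(47/6)=210/47
row 3: denom=10−3·18/47=416/47; d'=(4−3·210/47)/(416/47)=-17/16
back: M3=-17/16
back: M2=210/47−18/47·-17/16=39/8
back: M1=-9−1/6·39/8=-157/16
M: M0=0, M1=-157/16, M2=39/8, M3=-17/16, M4=0
seg 0: a=-5, c=M0/2=0, d=(M1−M0)/(6·2)=-157/192, b=Δ0−h0·(2M0+M1)/6=397/48
seg 1: a=5, c=M1/2=-157/32, d=(M2−M1)/(6·1)=235/96, b=Δ1−h1·(2M1+M2)/6=-37/24
seg 2: a=1, c=M2/2=39/16, d=(M3−M2)/(6·3)=-95/288, b=Δ2−h2·(2M2+M3)/6=-385/96
seg 3: a=2, c=M3/2=-17/32, d=(M4−M3)/(6·2)=17/192, b=Δ3−h3·(2M3+M4)/6=41/24
t_q=9/2 → seg 2, τ=3/2; S=1+-385/96·τ+39/16·τ²+-95/288·τ³=-165/256

  seg 0: a=-5 b=397/48 c=0 d=-157/192
  seg 1: a=5 b=-37/24 c=-157/32 d=235/96
  seg 2: a=1 b=-385/96 c=39/16 d=-95/288
  seg 3: a=2 b=41/24 c=-17/32 d=17/192
S(9/2) = -165/256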